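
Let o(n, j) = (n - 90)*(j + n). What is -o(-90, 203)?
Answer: 20340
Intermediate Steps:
o(n, j) = (-90 + n)*(j + n)
-o(-90, 203) = -((-90)² - 90*203 - 90*(-90) + 203*(-90)) = -(8100 - 18270 + 8100 - 18270) = -1*(-20340) = 20340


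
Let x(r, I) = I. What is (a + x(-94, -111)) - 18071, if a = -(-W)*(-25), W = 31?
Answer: -18957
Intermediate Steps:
a = -775 (a = -(-1*31)*(-25) = -(-31)*(-25) = -1*775 = -775)
(a + x(-94, -111)) - 18071 = (-775 - 111) - 18071 = -886 - 18071 = -18957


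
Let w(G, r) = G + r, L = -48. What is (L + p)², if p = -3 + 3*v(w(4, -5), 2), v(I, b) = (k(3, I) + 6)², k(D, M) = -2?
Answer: 9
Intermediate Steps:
v(I, b) = 16 (v(I, b) = (-2 + 6)² = 4² = 16)
p = 45 (p = -3 + 3*16 = -3 + 48 = 45)
(L + p)² = (-48 + 45)² = (-3)² = 9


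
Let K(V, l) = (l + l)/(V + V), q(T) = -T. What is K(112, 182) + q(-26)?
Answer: 221/8 ≈ 27.625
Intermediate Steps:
K(V, l) = l/V (K(V, l) = (2*l)/((2*V)) = (2*l)*(1/(2*V)) = l/V)
K(112, 182) + q(-26) = 182/112 - 1*(-26) = 182*(1/112) + 26 = 13/8 + 26 = 221/8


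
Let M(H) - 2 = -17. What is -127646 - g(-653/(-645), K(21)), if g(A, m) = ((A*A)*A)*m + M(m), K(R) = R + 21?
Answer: -11419900887703/89445375 ≈ -1.2767e+5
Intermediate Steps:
M(H) = -15 (M(H) = 2 - 17 = -15)
K(R) = 21 + R
g(A, m) = -15 + m*A**3 (g(A, m) = ((A*A)*A)*m - 15 = (A**2*A)*m - 15 = A**3*m - 15 = m*A**3 - 15 = -15 + m*A**3)
-127646 - g(-653/(-645), K(21)) = -127646 - (-15 + (21 + 21)*(-653/(-645))**3) = -127646 - (-15 + 42*(-653*(-1/645))**3) = -127646 - (-15 + 42*(653/645)**3) = -127646 - (-15 + 42*(278445077/268336125)) = -127646 - (-15 + 3898231078/89445375) = -127646 - 1*2556550453/89445375 = -127646 - 2556550453/89445375 = -11419900887703/89445375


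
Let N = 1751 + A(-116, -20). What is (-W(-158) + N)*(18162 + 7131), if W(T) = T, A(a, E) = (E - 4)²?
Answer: 62853105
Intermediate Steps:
A(a, E) = (-4 + E)²
N = 2327 (N = 1751 + (-4 - 20)² = 1751 + (-24)² = 1751 + 576 = 2327)
(-W(-158) + N)*(18162 + 7131) = (-1*(-158) + 2327)*(18162 + 7131) = (158 + 2327)*25293 = 2485*25293 = 62853105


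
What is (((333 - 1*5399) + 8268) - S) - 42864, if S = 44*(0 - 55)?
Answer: -37242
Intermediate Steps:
S = -2420 (S = 44*(-55) = -2420)
(((333 - 1*5399) + 8268) - S) - 42864 = (((333 - 1*5399) + 8268) - 1*(-2420)) - 42864 = (((333 - 5399) + 8268) + 2420) - 42864 = ((-5066 + 8268) + 2420) - 42864 = (3202 + 2420) - 42864 = 5622 - 42864 = -37242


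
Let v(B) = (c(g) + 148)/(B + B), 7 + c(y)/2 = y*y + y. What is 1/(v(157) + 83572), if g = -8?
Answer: 157/13120927 ≈ 1.1966e-5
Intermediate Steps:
c(y) = -14 + 2*y + 2*y**2 (c(y) = -14 + 2*(y*y + y) = -14 + 2*(y**2 + y) = -14 + 2*(y + y**2) = -14 + (2*y + 2*y**2) = -14 + 2*y + 2*y**2)
v(B) = 123/B (v(B) = ((-14 + 2*(-8) + 2*(-8)**2) + 148)/(B + B) = ((-14 - 16 + 2*64) + 148)/((2*B)) = ((-14 - 16 + 128) + 148)*(1/(2*B)) = (98 + 148)*(1/(2*B)) = 246*(1/(2*B)) = 123/B)
1/(v(157) + 83572) = 1/(123/157 + 83572) = 1/(13120927/157) = 157/13120927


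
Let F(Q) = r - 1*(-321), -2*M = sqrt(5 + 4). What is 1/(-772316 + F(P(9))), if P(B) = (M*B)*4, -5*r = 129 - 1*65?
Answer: -5/3860039 ≈ -1.2953e-6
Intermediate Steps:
r = -64/5 (r = -(129 - 1*65)/5 = -(129 - 65)/5 = -1/5*64 = -64/5 ≈ -12.800)
M = -3/2 (M = -sqrt(5 + 4)/2 = -sqrt(9)/2 = -1/2*3 = -3/2 ≈ -1.5000)
P(B) = -6*B (P(B) = -3*B/2*4 = -6*B)
F(Q) = 1541/5 (F(Q) = -64/5 - 1*(-321) = -64/5 + 321 = 1541/5)
1/(-772316 + F(P(9))) = 1/(-772316 + 1541/5) = 1/(-3860039/5) = -5/3860039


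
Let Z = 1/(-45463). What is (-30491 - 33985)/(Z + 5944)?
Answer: -977090796/90077357 ≈ -10.847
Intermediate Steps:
Z = -1/45463 ≈ -2.1996e-5
(-30491 - 33985)/(Z + 5944) = (-30491 - 33985)/(-1/45463 + 5944) = -64476/270232071/45463 = -64476*45463/270232071 = -977090796/90077357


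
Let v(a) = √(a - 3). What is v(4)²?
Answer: 1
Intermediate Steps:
v(a) = √(-3 + a)
v(4)² = (√(-3 + 4))² = (√1)² = 1² = 1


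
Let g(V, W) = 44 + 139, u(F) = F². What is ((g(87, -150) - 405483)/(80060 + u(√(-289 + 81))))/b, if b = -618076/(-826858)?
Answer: -41890693425/6169325594 ≈ -6.7902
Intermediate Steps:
g(V, W) = 183
b = 309038/413429 (b = -618076*(-1/826858) = 309038/413429 ≈ 0.74750)
((g(87, -150) - 405483)/(80060 + u(√(-289 + 81))))/b = ((183 - 405483)/(80060 + (√(-289 + 81))²))/(309038/413429) = -405300/(80060 + (√(-208))²)*(413429/309038) = -405300/(80060 + (4*I*√13)²)*(413429/309038) = -405300/(80060 - 208)*(413429/309038) = -405300/79852*(413429/309038) = -405300*1/79852*(413429/309038) = -101325/19963*413429/309038 = -41890693425/6169325594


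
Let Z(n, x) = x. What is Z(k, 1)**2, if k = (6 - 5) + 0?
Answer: 1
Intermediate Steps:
k = 1 (k = 1 + 0 = 1)
Z(k, 1)**2 = 1**2 = 1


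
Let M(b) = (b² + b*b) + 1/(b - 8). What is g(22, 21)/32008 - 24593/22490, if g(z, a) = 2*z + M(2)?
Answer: -2358021037/2159579760 ≈ -1.0919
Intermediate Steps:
M(b) = 1/(-8 + b) + 2*b² (M(b) = (b² + b²) + 1/(-8 + b) = 2*b² + 1/(-8 + b) = 1/(-8 + b) + 2*b²)
g(z, a) = 47/6 + 2*z (g(z, a) = 2*z + (1 - 16*2² + 2*2³)/(-8 + 2) = 2*z + (1 - 16*4 + 2*8)/(-6) = 2*z - (1 - 64 + 16)/6 = 2*z - ⅙*(-47) = 2*z + 47/6 = 47/6 + 2*z)
g(22, 21)/32008 - 24593/22490 = (47/6 + 2*22)/32008 - 24593/22490 = (47/6 + 44)*(1/32008) - 24593*1/22490 = (311/6)*(1/32008) - 24593/22490 = 311/192048 - 24593/22490 = -2358021037/2159579760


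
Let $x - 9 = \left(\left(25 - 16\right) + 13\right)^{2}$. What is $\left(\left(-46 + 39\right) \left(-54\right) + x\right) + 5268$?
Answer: $6139$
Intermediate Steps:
$x = 493$ ($x = 9 + \left(\left(25 - 16\right) + 13\right)^{2} = 9 + \left(9 + 13\right)^{2} = 9 + 22^{2} = 9 + 484 = 493$)
$\left(\left(-46 + 39\right) \left(-54\right) + x\right) + 5268 = \left(\left(-46 + 39\right) \left(-54\right) + 493\right) + 5268 = \left(\left(-7\right) \left(-54\right) + 493\right) + 5268 = \left(378 + 493\right) + 5268 = 871 + 5268 = 6139$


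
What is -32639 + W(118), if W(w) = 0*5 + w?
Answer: -32521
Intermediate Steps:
W(w) = w (W(w) = 0 + w = w)
-32639 + W(118) = -32639 + 118 = -32521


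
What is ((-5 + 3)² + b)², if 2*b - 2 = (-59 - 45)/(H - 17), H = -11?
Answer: 2304/49 ≈ 47.020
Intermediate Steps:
b = 20/7 (b = 1 + ((-59 - 45)/(-11 - 17))/2 = 1 + (-104/(-28))/2 = 1 + (-104*(-1/28))/2 = 1 + (½)*(26/7) = 1 + 13/7 = 20/7 ≈ 2.8571)
((-5 + 3)² + b)² = ((-5 + 3)² + 20/7)² = ((-2)² + 20/7)² = (4 + 20/7)² = (48/7)² = 2304/49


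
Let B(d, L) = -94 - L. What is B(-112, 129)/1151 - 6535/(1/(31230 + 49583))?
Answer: -607858011428/1151 ≈ -5.2811e+8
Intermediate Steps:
B(-112, 129)/1151 - 6535/(1/(31230 + 49583)) = (-94 - 1*129)/1151 - 6535/(1/(31230 + 49583)) = (-94 - 129)*(1/1151) - 6535/(1/80813) = -223*1/1151 - 6535/1/80813 = -223/1151 - 6535*80813 = -223/1151 - 528112955 = -607858011428/1151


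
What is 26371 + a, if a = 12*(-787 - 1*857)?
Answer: 6643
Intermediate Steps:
a = -19728 (a = 12*(-787 - 857) = 12*(-1644) = -19728)
26371 + a = 26371 - 19728 = 6643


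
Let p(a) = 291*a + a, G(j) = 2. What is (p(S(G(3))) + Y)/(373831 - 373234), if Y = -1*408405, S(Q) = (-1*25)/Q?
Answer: -412055/597 ≈ -690.21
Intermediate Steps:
S(Q) = -25/Q
p(a) = 292*a
Y = -408405
(p(S(G(3))) + Y)/(373831 - 373234) = (292*(-25/2) - 408405)/(373831 - 373234) = (292*(-25*½) - 408405)/597 = (292*(-25/2) - 408405)*(1/597) = (-3650 - 408405)*(1/597) = -412055*1/597 = -412055/597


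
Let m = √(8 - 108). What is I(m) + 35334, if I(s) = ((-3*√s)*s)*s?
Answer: 35334 + 300*√10*√I ≈ 36005.0 + 670.82*I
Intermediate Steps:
m = 10*I (m = √(-100) = 10*I ≈ 10.0*I)
I(s) = -3*s^(5/2) (I(s) = (-3*s^(3/2))*s = -3*s^(5/2))
I(m) + 35334 = -3*100*√10*(-√I) + 35334 = -300*√10*(-√I) + 35334 = 300*√10*√I + 35334 = 35334 + 300*√10*√I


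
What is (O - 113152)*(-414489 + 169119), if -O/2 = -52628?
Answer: 1937441520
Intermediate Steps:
O = 105256 (O = -2*(-52628) = 105256)
(O - 113152)*(-414489 + 169119) = (105256 - 113152)*(-414489 + 169119) = -7896*(-245370) = 1937441520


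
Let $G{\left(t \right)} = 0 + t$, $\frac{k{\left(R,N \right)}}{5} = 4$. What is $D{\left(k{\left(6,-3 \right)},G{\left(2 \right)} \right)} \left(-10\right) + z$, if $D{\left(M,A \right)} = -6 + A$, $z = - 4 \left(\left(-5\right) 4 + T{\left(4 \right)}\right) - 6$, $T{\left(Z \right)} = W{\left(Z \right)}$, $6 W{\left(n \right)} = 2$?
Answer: $\frac{338}{3} \approx 112.67$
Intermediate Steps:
$W{\left(n \right)} = \frac{1}{3}$ ($W{\left(n \right)} = \frac{1}{6} \cdot 2 = \frac{1}{3}$)
$T{\left(Z \right)} = \frac{1}{3}$
$k{\left(R,N \right)} = 20$ ($k{\left(R,N \right)} = 5 \cdot 4 = 20$)
$G{\left(t \right)} = t$
$z = \frac{218}{3}$ ($z = - 4 \left(\left(-5\right) 4 + \frac{1}{3}\right) - 6 = - 4 \left(-20 + \frac{1}{3}\right) - 6 = \left(-4\right) \left(- \frac{59}{3}\right) - 6 = \frac{236}{3} - 6 = \frac{218}{3} \approx 72.667$)
$D{\left(k{\left(6,-3 \right)},G{\left(2 \right)} \right)} \left(-10\right) + z = \left(-6 + 2\right) \left(-10\right) + \frac{218}{3} = \left(-4\right) \left(-10\right) + \frac{218}{3} = 40 + \frac{218}{3} = \frac{338}{3}$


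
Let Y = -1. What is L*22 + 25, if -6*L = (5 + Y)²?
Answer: -101/3 ≈ -33.667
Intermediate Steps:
L = -8/3 (L = -(5 - 1)²/6 = -⅙*4² = -⅙*16 = -8/3 ≈ -2.6667)
L*22 + 25 = -8/3*22 + 25 = -176/3 + 25 = -101/3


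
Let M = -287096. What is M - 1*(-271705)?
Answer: -15391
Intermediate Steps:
M - 1*(-271705) = -287096 - 1*(-271705) = -287096 + 271705 = -15391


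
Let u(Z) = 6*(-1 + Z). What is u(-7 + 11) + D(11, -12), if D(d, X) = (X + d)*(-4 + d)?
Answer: 11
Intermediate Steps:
D(d, X) = (-4 + d)*(X + d)
u(Z) = -6 + 6*Z
u(-7 + 11) + D(11, -12) = (-6 + 6*(-7 + 11)) + (11² - 4*(-12) - 4*11 - 12*11) = (-6 + 6*4) + (121 + 48 - 44 - 132) = (-6 + 24) - 7 = 18 - 7 = 11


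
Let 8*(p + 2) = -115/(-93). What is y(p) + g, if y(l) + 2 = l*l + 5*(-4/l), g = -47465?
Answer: -36064329019579/760004928 ≈ -47453.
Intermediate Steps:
p = -1373/744 (p = -2 + (-115/(-93))/8 = -2 + (-115*(-1/93))/8 = -2 + (⅛)*(115/93) = -2 + 115/744 = -1373/744 ≈ -1.8454)
y(l) = -2 + l² - 20/l (y(l) = -2 + (l*l + 5*(-4/l)) = -2 + (l² - 20/l) = -2 + l² - 20/l)
y(p) + g = (-2 + (-1373/744)² - 20/(-1373/744)) - 47465 = (-2 + 1885129/553536 - 20*(-744/1373)) - 47465 = (-2 + 1885129/553536 + 14880/1373) - 47465 = 9304887941/760004928 - 47465 = -36064329019579/760004928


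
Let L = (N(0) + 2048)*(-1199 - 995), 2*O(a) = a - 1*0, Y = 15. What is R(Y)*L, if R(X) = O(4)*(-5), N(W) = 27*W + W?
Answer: 44933120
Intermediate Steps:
N(W) = 28*W
O(a) = a/2 (O(a) = (a - 1*0)/2 = (a + 0)/2 = a/2)
R(X) = -10 (R(X) = ((½)*4)*(-5) = 2*(-5) = -10)
L = -4493312 (L = (28*0 + 2048)*(-1199 - 995) = (0 + 2048)*(-2194) = 2048*(-2194) = -4493312)
R(Y)*L = -10*(-4493312) = 44933120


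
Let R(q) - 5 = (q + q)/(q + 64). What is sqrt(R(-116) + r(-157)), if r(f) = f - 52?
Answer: I*sqrt(33722)/13 ≈ 14.126*I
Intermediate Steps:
R(q) = 5 + 2*q/(64 + q) (R(q) = 5 + (q + q)/(q + 64) = 5 + (2*q)/(64 + q) = 5 + 2*q/(64 + q))
r(f) = -52 + f
sqrt(R(-116) + r(-157)) = sqrt((320 + 7*(-116))/(64 - 116) + (-52 - 157)) = sqrt((320 - 812)/(-52) - 209) = sqrt(-1/52*(-492) - 209) = sqrt(123/13 - 209) = sqrt(-2594/13) = I*sqrt(33722)/13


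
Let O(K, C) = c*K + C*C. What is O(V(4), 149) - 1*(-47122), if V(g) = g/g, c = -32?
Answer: 69291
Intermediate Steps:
V(g) = 1
O(K, C) = C**2 - 32*K (O(K, C) = -32*K + C*C = -32*K + C**2 = C**2 - 32*K)
O(V(4), 149) - 1*(-47122) = (149**2 - 32*1) - 1*(-47122) = (22201 - 32) + 47122 = 22169 + 47122 = 69291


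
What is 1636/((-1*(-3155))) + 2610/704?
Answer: 4693147/1110560 ≈ 4.2259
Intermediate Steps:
1636/((-1*(-3155))) + 2610/704 = 1636/3155 + 2610*(1/704) = 1636*(1/3155) + 1305/352 = 1636/3155 + 1305/352 = 4693147/1110560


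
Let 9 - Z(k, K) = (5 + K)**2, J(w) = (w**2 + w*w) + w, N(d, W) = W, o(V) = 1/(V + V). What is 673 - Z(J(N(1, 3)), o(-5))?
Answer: 68801/100 ≈ 688.01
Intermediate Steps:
o(V) = 1/(2*V)
J(w) = w + 2*w**2 (J(w) = (w**2 + w**2) + w = 2*w**2 + w = w + 2*w**2)
Z(k, K) = 9 - (5 + K)**2
673 - Z(J(N(1, 3)), o(-5)) = 673 - (9 - (5 + (1/2)/(-5))**2) = 673 - (9 - (5 + (1/2)*(-1/5))**2) = 673 - (9 - (5 - 1/10)**2) = 673 - (9 - (49/10)**2) = 673 - (9 - 1*2401/100) = 673 - (9 - 2401/100) = 673 - 1*(-1501/100) = 673 + 1501/100 = 68801/100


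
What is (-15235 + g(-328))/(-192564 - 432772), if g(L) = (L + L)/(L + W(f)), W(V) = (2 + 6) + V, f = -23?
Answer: 5224949/214490248 ≈ 0.024360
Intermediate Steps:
W(V) = 8 + V
g(L) = 2*L/(-15 + L) (g(L) = (L + L)/(L + (8 - 23)) = (2*L)/(L - 15) = (2*L)/(-15 + L) = 2*L/(-15 + L))
(-15235 + g(-328))/(-192564 - 432772) = (-15235 + 2*(-328)/(-15 - 328))/(-192564 - 432772) = (-15235 + 2*(-328)/(-343))/(-625336) = (-15235 + 2*(-328)*(-1/343))*(-1/625336) = (-15235 + 656/343)*(-1/625336) = -5224949/343*(-1/625336) = 5224949/214490248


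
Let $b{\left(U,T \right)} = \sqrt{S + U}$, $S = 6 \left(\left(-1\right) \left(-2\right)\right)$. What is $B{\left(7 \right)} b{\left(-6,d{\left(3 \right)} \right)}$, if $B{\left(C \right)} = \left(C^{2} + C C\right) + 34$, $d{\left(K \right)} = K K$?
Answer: $132 \sqrt{6} \approx 323.33$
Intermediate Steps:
$S = 12$ ($S = 6 \cdot 2 = 12$)
$d{\left(K \right)} = K^{2}$
$B{\left(C \right)} = 34 + 2 C^{2}$ ($B{\left(C \right)} = \left(C^{2} + C^{2}\right) + 34 = 2 C^{2} + 34 = 34 + 2 C^{2}$)
$b{\left(U,T \right)} = \sqrt{12 + U}$
$B{\left(7 \right)} b{\left(-6,d{\left(3 \right)} \right)} = \left(34 + 2 \cdot 7^{2}\right) \sqrt{12 - 6} = \left(34 + 2 \cdot 49\right) \sqrt{6} = \left(34 + 98\right) \sqrt{6} = 132 \sqrt{6}$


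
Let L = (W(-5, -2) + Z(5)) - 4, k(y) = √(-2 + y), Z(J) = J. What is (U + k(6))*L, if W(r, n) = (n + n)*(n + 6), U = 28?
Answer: -450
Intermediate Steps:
W(r, n) = 2*n*(6 + n) (W(r, n) = (2*n)*(6 + n) = 2*n*(6 + n))
L = -15 (L = (2*(-2)*(6 - 2) + 5) - 4 = (2*(-2)*4 + 5) - 4 = (-16 + 5) - 4 = -11 - 4 = -15)
(U + k(6))*L = (28 + √(-2 + 6))*(-15) = (28 + √4)*(-15) = (28 + 2)*(-15) = 30*(-15) = -450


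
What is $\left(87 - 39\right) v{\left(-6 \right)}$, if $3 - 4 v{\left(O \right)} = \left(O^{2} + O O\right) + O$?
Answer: $-756$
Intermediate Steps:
$v{\left(O \right)} = \frac{3}{4} - \frac{O^{2}}{2} - \frac{O}{4}$ ($v{\left(O \right)} = \frac{3}{4} - \frac{\left(O^{2} + O O\right) + O}{4} = \frac{3}{4} - \frac{\left(O^{2} + O^{2}\right) + O}{4} = \frac{3}{4} - \frac{2 O^{2} + O}{4} = \frac{3}{4} - \frac{O + 2 O^{2}}{4} = \frac{3}{4} - \left(\frac{O^{2}}{2} + \frac{O}{4}\right) = \frac{3}{4} - \frac{O^{2}}{2} - \frac{O}{4}$)
$\left(87 - 39\right) v{\left(-6 \right)} = \left(87 - 39\right) \left(\frac{3}{4} - \frac{\left(-6\right)^{2}}{2} - - \frac{3}{2}\right) = 48 \left(\frac{3}{4} - 18 + \frac{3}{2}\right) = 48 \left(- \frac{63}{4}\right) = -756$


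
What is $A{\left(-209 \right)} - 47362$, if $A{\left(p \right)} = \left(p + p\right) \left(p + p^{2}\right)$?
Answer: $-18218658$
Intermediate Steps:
$A{\left(p \right)} = 2 p \left(p + p^{2}\right)$
$A{\left(-209 \right)} - 47362 = 2 \left(-209\right)^{2} \left(1 - 209\right) - 47362 = 2 \cdot 43681 \left(-208\right) - 47362 = -18171296 - 47362 = -18218658$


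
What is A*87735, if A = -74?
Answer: -6492390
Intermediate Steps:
A*87735 = -74*87735 = -6492390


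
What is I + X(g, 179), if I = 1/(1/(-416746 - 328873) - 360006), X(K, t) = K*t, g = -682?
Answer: -32769069604445389/268427313715 ≈ -1.2208e+5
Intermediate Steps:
I = -745619/268427313715 (I = 1/(1/(-745619) - 360006) = 1/(-1/745619 - 360006) = 1/(-268427313715/745619) = -745619/268427313715 ≈ -2.7777e-6)
I + X(g, 179) = -745619/268427313715 - 682*179 = -745619/268427313715 - 122078 = -32769069604445389/268427313715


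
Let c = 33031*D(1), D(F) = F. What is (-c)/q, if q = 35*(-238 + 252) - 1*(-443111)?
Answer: -33031/443601 ≈ -0.074461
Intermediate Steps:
q = 443601 (q = 35*14 + 443111 = 490 + 443111 = 443601)
c = 33031 (c = 33031*1 = 33031)
(-c)/q = -1*33031/443601 = -33031*1/443601 = -33031/443601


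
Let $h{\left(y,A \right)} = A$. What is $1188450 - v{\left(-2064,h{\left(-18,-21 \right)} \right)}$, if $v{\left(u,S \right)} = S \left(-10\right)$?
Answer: $1188240$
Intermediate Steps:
$v{\left(u,S \right)} = - 10 S$
$1188450 - v{\left(-2064,h{\left(-18,-21 \right)} \right)} = 1188450 - \left(-10\right) \left(-21\right) = 1188450 - 210 = 1188240$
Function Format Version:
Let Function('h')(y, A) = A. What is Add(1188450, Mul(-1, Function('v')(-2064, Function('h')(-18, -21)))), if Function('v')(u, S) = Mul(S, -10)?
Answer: 1188240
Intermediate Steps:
Function('v')(u, S) = Mul(-10, S)
Add(1188450, Mul(-1, Function('v')(-2064, Function('h')(-18, -21)))) = Add(1188450, Mul(-1, Mul(-10, -21))) = Add(1188450, Mul(-1, 210)) = Add(1188450, -210) = 1188240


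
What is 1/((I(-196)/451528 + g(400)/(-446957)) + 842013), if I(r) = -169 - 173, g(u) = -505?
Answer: 14415257164/12137833935799871 ≈ 1.1876e-6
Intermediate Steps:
I(r) = -342
1/((I(-196)/451528 + g(400)/(-446957)) + 842013) = 1/((-342/451528 - 505/(-446957)) + 842013) = 1/((-342*1/451528 - 505*(-1/446957)) + 842013) = 1/((-171/225764 + 505/446957) + 842013) = 1/(5368739/14415257164 + 842013) = 1/(12137833935799871/14415257164) = 14415257164/12137833935799871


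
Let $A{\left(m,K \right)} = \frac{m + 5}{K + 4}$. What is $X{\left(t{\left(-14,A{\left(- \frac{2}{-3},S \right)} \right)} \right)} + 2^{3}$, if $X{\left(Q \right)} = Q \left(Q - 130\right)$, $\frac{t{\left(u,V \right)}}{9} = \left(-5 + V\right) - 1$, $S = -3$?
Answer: $407$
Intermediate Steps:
$A{\left(m,K \right)} = \frac{5 + m}{4 + K}$
$t{\left(u,V \right)} = -54 + 9 V$ ($t{\left(u,V \right)} = 9 \left(\left(-5 + V\right) - 1\right) = 9 \left(-6 + V\right) = -54 + 9 V$)
$X{\left(Q \right)} = Q \left(-130 + Q\right)$
$X{\left(t{\left(-14,A{\left(- \frac{2}{-3},S \right)} \right)} \right)} + 2^{3} = \left(-54 + 9 \frac{5 - \frac{2}{-3}}{4 - 3}\right) \left(-130 - \left(54 - 9 \frac{5 - \frac{2}{-3}}{4 - 3}\right)\right) + 2^{3} = \left(-54 + 9 \frac{5 - - \frac{2}{3}}{1}\right) \left(-130 - \left(54 - 9 \frac{5 - - \frac{2}{3}}{1}\right)\right) + 8 = \left(-54 + 9 \cdot 1 \left(5 + \frac{2}{3}\right)\right) \left(-130 - \left(54 - 9 \cdot 1 \left(5 + \frac{2}{3}\right)\right)\right) + 8 = \left(-54 + 9 \cdot 1 \cdot \frac{17}{3}\right) \left(-130 - \left(54 - 9 \cdot 1 \cdot \frac{17}{3}\right)\right) + 8 = \left(-54 + 9 \cdot \frac{17}{3}\right) \left(-130 + \left(-54 + 9 \cdot \frac{17}{3}\right)\right) + 8 = \left(-54 + 51\right) \left(-130 + \left(-54 + 51\right)\right) + 8 = - 3 \left(-130 - 3\right) + 8 = \left(-3\right) \left(-133\right) + 8 = 399 + 8 = 407$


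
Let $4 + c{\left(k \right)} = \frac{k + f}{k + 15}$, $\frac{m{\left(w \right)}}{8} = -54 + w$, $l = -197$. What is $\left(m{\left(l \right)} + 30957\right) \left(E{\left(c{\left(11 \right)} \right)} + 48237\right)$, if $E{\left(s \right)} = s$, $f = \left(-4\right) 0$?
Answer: $\frac{36304043481}{26} \approx 1.3963 \cdot 10^{9}$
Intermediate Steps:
$m{\left(w \right)} = -432 + 8 w$ ($m{\left(w \right)} = 8 \left(-54 + w\right) = -432 + 8 w$)
$f = 0$
$c{\left(k \right)} = -4 + \frac{k}{15 + k}$ ($c{\left(k \right)} = -4 + \frac{k + 0}{k + 15} = -4 + \frac{k}{15 + k}$)
$\left(m{\left(l \right)} + 30957\right) \left(E{\left(c{\left(11 \right)} \right)} + 48237\right) = \left(\left(-432 + 8 \left(-197\right)\right) + 30957\right) \left(\frac{3 \left(-20 - 11\right)}{15 + 11} + 48237\right) = \left(\left(-432 - 1576\right) + 30957\right) \left(\frac{3 \left(-20 - 11\right)}{26} + 48237\right) = \left(-2008 + 30957\right) \left(3 \cdot \frac{1}{26} \left(-31\right) + 48237\right) = 28949 \left(- \frac{93}{26} + 48237\right) = 28949 \cdot \frac{1254069}{26} = \frac{36304043481}{26}$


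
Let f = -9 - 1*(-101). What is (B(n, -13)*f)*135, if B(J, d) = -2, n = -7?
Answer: -24840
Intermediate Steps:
f = 92 (f = -9 + 101 = 92)
(B(n, -13)*f)*135 = -2*92*135 = -184*135 = -24840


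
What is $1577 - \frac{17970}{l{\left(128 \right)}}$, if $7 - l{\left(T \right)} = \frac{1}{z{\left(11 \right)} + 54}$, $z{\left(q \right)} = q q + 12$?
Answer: $- \frac{216279}{218} \approx -992.11$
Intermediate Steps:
$z{\left(q \right)} = 12 + q^{2}$ ($z{\left(q \right)} = q^{2} + 12 = 12 + q^{2}$)
$l{\left(T \right)} = \frac{1308}{187}$ ($l{\left(T \right)} = 7 - \frac{1}{\left(12 + 11^{2}\right) + 54} = 7 - \frac{1}{\left(12 + 121\right) + 54} = 7 - \frac{1}{133 + 54} = 7 - \frac{1}{187} = \frac{1308}{187}$)
$1577 - \frac{17970}{l{\left(128 \right)}} = 1577 - \frac{17970}{\frac{1308}{187}} = 1577 - \frac{560065}{218} = - \frac{216279}{218}$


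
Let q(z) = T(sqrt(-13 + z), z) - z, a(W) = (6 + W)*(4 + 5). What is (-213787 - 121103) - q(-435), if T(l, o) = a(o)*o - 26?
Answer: -2014834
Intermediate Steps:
a(W) = 54 + 9*W (a(W) = (6 + W)*9 = 54 + 9*W)
T(l, o) = -26 + o*(54 + 9*o) (T(l, o) = (54 + 9*o)*o - 26 = o*(54 + 9*o) - 26 = -26 + o*(54 + 9*o))
q(z) = -26 - z + 9*z*(6 + z) (q(z) = (-26 + 9*z*(6 + z)) - z = -26 - z + 9*z*(6 + z))
(-213787 - 121103) - q(-435) = (-213787 - 121103) - (-26 - 1*(-435) + 9*(-435)*(6 - 435)) = -334890 - (-26 + 435 + 9*(-435)*(-429)) = -334890 - (-26 + 435 + 1679535) = -334890 - 1*1679944 = -334890 - 1679944 = -2014834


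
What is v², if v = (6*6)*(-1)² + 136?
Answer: 29584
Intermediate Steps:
v = 172 (v = 36*1 + 136 = 36 + 136 = 172)
v² = 172² = 29584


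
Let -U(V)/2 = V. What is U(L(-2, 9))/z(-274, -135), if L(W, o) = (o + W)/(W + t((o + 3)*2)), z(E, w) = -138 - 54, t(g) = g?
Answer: 7/2112 ≈ 0.0033144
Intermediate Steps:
z(E, w) = -192
L(W, o) = (W + o)/(6 + W + 2*o) (L(W, o) = (o + W)/(W + (o + 3)*2) = (W + o)/(W + (3 + o)*2) = (W + o)/(W + (6 + 2*o)) = (W + o)/(6 + W + 2*o))
U(V) = -2*V
U(L(-2, 9))/z(-274, -135) = -2*(-2 + 9)/(6 - 2 + 2*9)/(-192) = -2*7/(6 - 2 + 18)*(-1/192) = -2*7/22*(-1/192) = -7/11*(-1/192) = 7/2112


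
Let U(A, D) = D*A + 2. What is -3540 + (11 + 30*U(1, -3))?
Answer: -3559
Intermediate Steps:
U(A, D) = 2 + A*D (U(A, D) = A*D + 2 = 2 + A*D)
-3540 + (11 + 30*U(1, -3)) = -3540 + (11 + 30*(2 + 1*(-3))) = -3540 + (11 + 30*(2 - 3)) = -3540 + (11 + 30*(-1)) = -3540 + (11 - 30) = -3540 - 19 = -3559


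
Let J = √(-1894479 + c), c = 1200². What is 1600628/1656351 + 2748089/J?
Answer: 1600628/1656351 - 2748089*I*√454479/454479 ≈ 0.96636 - 4076.4*I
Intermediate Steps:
c = 1440000
J = I*√454479 (J = √(-1894479 + 1440000) = √(-454479) = I*√454479 ≈ 674.15*I)
1600628/1656351 + 2748089/J = 1600628/1656351 + 2748089/((I*√454479)) = 1600628*(1/1656351) + 2748089*(-I*√454479/454479) = 1600628/1656351 - 2748089*I*√454479/454479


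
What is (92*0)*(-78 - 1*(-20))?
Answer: 0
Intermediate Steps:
(92*0)*(-78 - 1*(-20)) = 0*(-78 + 20) = 0*(-58) = 0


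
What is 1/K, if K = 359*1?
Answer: 1/359 ≈ 0.0027855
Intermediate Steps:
K = 359
1/K = 1/359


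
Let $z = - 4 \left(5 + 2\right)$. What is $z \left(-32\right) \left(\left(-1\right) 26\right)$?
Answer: $-23296$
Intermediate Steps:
$z = -28$ ($z = \left(-4\right) 7 = -28$)
$z \left(-32\right) \left(\left(-1\right) 26\right) = \left(-28\right) \left(-32\right) \left(\left(-1\right) 26\right) = 896 \left(-26\right) = -23296$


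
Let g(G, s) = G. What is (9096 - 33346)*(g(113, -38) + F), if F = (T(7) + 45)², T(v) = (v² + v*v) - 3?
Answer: -478040250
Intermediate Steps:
T(v) = -3 + 2*v² (T(v) = (v² + v²) - 3 = 2*v² - 3 = -3 + 2*v²)
F = 19600 (F = ((-3 + 2*7²) + 45)² = ((-3 + 2*49) + 45)² = ((-3 + 98) + 45)² = (95 + 45)² = 140² = 19600)
(9096 - 33346)*(g(113, -38) + F) = (9096 - 33346)*(113 + 19600) = -24250*19713 = -478040250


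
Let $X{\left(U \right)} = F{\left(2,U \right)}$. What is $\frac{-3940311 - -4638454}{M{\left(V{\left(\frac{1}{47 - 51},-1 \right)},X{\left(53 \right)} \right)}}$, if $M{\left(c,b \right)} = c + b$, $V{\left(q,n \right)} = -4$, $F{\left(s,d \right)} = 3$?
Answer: $-698143$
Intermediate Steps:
$X{\left(U \right)} = 3$
$M{\left(c,b \right)} = b + c$
$\frac{-3940311 - -4638454}{M{\left(V{\left(\frac{1}{47 - 51},-1 \right)},X{\left(53 \right)} \right)}} = \frac{-3940311 - -4638454}{3 - 4} = \frac{-3940311 + 4638454}{-1} = 698143 \left(-1\right) = -698143$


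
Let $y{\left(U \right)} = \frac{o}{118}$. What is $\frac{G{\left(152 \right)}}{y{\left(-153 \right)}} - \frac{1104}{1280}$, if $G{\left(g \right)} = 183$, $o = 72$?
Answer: $\frac{71773}{240} \approx 299.05$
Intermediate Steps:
$y{\left(U \right)} = \frac{36}{59}$ ($y{\left(U \right)} = \frac{72}{118} = 72 \cdot \frac{1}{118} = \frac{36}{59}$)
$\frac{G{\left(152 \right)}}{y{\left(-153 \right)}} - \frac{1104}{1280} = \frac{183}{\frac{36}{59}} - \frac{1104}{1280} = 183 \cdot \frac{59}{36} - \frac{69}{80} = \frac{3599}{12} - \frac{69}{80} = \frac{71773}{240}$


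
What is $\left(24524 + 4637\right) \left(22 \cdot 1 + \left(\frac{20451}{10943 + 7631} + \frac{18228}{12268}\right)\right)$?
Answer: $\frac{40843684267771}{56966458} \approx 7.1698 \cdot 10^{5}$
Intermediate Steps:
$\left(24524 + 4637\right) \left(22 \cdot 1 + \left(\frac{20451}{10943 + 7631} + \frac{18228}{12268}\right)\right) = 29161 \left(22 + \left(\frac{20451}{18574} + 18228 \cdot \frac{1}{12268}\right)\right) = 29161 \left(22 + \left(20451 \cdot \frac{1}{18574} + \frac{4557}{3067}\right)\right) = 29161 \left(22 + \left(\frac{20451}{18574} + \frac{4557}{3067}\right)\right) = 29161 \left(22 + \frac{147364935}{56966458}\right) = 29161 \cdot \frac{1400627011}{56966458} = \frac{40843684267771}{56966458}$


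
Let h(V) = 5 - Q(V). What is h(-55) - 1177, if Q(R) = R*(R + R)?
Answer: -7222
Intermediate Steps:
Q(R) = 2*R² (Q(R) = R*(2*R) = 2*R²)
h(V) = 5 - 2*V²
h(-55) - 1177 = (5 - 2*(-55)²) - 1177 = (5 - 2*3025) - 1177 = (5 - 6050) - 1177 = -6045 - 1177 = -7222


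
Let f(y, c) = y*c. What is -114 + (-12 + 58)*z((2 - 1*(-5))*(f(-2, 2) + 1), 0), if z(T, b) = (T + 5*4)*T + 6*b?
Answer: 852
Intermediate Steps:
f(y, c) = c*y
z(T, b) = 6*b + T*(20 + T) (z(T, b) = (T + 20)*T + 6*b = (20 + T)*T + 6*b = T*(20 + T) + 6*b = 6*b + T*(20 + T))
-114 + (-12 + 58)*z((2 - 1*(-5))*(f(-2, 2) + 1), 0) = -114 + (-12 + 58)*(((2 - 1*(-5))*(2*(-2) + 1))² + 6*0 + 20*((2 - 1*(-5))*(2*(-2) + 1))) = -114 + 46*(((2 + 5)*(-4 + 1))² + 0 + 20*((2 + 5)*(-4 + 1))) = -114 + 46*((7*(-3))² + 0 + 20*(7*(-3))) = -114 + 46*((-21)² + 0 + 20*(-21)) = -114 + 46*(441 + 0 - 420) = -114 + 46*21 = -114 + 966 = 852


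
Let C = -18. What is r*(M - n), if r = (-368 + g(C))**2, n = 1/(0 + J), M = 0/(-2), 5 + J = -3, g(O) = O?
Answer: 37249/2 ≈ 18625.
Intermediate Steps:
J = -8 (J = -5 - 3 = -8)
M = 0 (M = 0*(-1/2) = 0)
n = -1/8 (n = 1/(0 - 8) = 1/(-8) = -1/8 ≈ -0.12500)
r = 148996 (r = (-368 - 18)**2 = (-386)**2 = 148996)
r*(M - n) = 148996*(0 - 1*(-1/8)) = 148996*(0 + 1/8) = 148996*(1/8) = 37249/2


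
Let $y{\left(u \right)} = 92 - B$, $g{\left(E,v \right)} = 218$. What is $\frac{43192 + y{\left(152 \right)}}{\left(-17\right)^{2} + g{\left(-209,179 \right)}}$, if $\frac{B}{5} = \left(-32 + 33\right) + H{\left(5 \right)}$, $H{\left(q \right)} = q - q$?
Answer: $\frac{43279}{507} \approx 85.363$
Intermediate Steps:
$H{\left(q \right)} = 0$
$B = 5$ ($B = 5 \left(\left(-32 + 33\right) + 0\right) = 5 \left(1 + 0\right) = 5 \cdot 1 = 5$)
$y{\left(u \right)} = 87$ ($y{\left(u \right)} = 92 - 5 = 87$)
$\frac{43192 + y{\left(152 \right)}}{\left(-17\right)^{2} + g{\left(-209,179 \right)}} = \frac{43192 + 87}{\left(-17\right)^{2} + 218} = \frac{43279}{289 + 218} = \frac{43279}{507}$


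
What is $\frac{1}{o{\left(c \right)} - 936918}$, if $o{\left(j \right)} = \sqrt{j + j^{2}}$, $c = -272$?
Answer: $- \frac{468459}{438907632506} - \frac{\sqrt{4607}}{219453816253} \approx -1.0676 \cdot 10^{-6}$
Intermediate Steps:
$\frac{1}{o{\left(c \right)} - 936918} = \frac{1}{\sqrt{- 272 \left(1 - 272\right)} - 936918} = \frac{1}{\sqrt{\left(-272\right) \left(-271\right)} - 936918} = \frac{1}{\sqrt{73712} - 936918} = \frac{1}{4 \sqrt{4607} - 936918} = \frac{1}{-936918 + 4 \sqrt{4607}}$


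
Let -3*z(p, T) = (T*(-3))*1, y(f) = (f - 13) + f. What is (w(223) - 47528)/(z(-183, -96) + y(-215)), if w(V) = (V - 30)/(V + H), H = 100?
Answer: 15351351/174097 ≈ 88.177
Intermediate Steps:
w(V) = (-30 + V)/(100 + V) (w(V) = (V - 30)/(V + 100) = (-30 + V)/(100 + V))
y(f) = -13 + 2*f (y(f) = (-13 + f) + f = -13 + 2*f)
z(p, T) = T (z(p, T) = -T*(-3)/3 = -(-3*T)/3 = -(-1)*T = T)
(w(223) - 47528)/(z(-183, -96) + y(-215)) = ((-30 + 223)/(100 + 223) - 47528)/(-96 + (-13 + 2*(-215))) = (193/323 - 47528)/(-96 + (-13 - 430)) = ((1/323)*193 - 47528)/(-96 - 443) = (193/323 - 47528)/(-539) = -15351351/323*(-1/539) = 15351351/174097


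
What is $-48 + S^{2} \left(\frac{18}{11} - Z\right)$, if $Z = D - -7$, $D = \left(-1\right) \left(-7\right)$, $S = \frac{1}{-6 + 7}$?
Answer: $- \frac{664}{11} \approx -60.364$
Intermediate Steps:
$S = 1$ ($S = 1^{-1} = 1$)
$D = 7$
$Z = 14$ ($Z = 7 - -7 = 7 + 7 = 14$)
$-48 + S^{2} \left(\frac{18}{11} - Z\right) = -48 + 1^{2} \left(\frac{18}{11} - 14\right) = -48 + 1 \left(18 \cdot \frac{1}{11} - 14\right) = -48 + 1 \left(\frac{18}{11} - 14\right) = -48 + 1 \left(- \frac{136}{11}\right) = -48 - \frac{136}{11} = - \frac{664}{11}$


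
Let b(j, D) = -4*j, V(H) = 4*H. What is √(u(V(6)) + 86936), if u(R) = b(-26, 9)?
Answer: 32*√85 ≈ 295.03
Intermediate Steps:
u(R) = 104 (u(R) = -4*(-26) = 104)
√(u(V(6)) + 86936) = √(104 + 86936) = √87040 = 32*√85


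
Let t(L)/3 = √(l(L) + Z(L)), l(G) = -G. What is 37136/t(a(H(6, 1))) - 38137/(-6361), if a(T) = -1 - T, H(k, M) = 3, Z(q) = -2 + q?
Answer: 38137/6361 - 18568*I*√2/3 ≈ 5.9954 - 8753.0*I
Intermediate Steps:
t(L) = 3*I*√2 (t(L) = 3*√(-L + (-2 + L)) = 3*√(-2) = 3*(I*√2) = 3*I*√2)
37136/t(a(H(6, 1))) - 38137/(-6361) = 37136/((3*I*√2)) - 38137/(-6361) = 37136*(-I*√2/6) - 38137*(-1/6361) = -18568*I*√2/3 + 38137/6361 = 38137/6361 - 18568*I*√2/3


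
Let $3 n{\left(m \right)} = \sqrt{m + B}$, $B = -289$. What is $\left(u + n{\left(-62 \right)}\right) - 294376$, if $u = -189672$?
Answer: $-484048 + i \sqrt{39} \approx -4.8405 \cdot 10^{5} + 6.245 i$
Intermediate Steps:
$n{\left(m \right)} = \frac{\sqrt{-289 + m}}{3}$ ($n{\left(m \right)} = \frac{\sqrt{m - 289}}{3} = \frac{\sqrt{-289 + m}}{3}$)
$\left(u + n{\left(-62 \right)}\right) - 294376 = \left(-189672 + \frac{\sqrt{-289 - 62}}{3}\right) - 294376 = \left(-189672 + \frac{\sqrt{-351}}{3}\right) - 294376 = \left(-189672 + \frac{3 i \sqrt{39}}{3}\right) - 294376 = \left(-189672 + i \sqrt{39}\right) - 294376 = -484048 + i \sqrt{39}$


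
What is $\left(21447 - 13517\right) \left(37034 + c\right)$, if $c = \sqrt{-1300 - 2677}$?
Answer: $293679620 + 7930 i \sqrt{3977} \approx 2.9368 \cdot 10^{8} + 5.0009 \cdot 10^{5} i$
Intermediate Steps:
$c = i \sqrt{3977}$ ($c = \sqrt{-3977} = i \sqrt{3977} \approx 63.063 i$)
$\left(21447 - 13517\right) \left(37034 + c\right) = \left(21447 - 13517\right) \left(37034 + i \sqrt{3977}\right) = 7930 \left(37034 + i \sqrt{3977}\right) = 293679620 + 7930 i \sqrt{3977}$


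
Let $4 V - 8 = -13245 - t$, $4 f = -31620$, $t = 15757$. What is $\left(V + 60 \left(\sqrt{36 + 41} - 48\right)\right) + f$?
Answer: $- \frac{36067}{2} + 60 \sqrt{77} \approx -17507.0$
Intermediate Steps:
$f = -7905$ ($f = \frac{1}{4} \left(-31620\right) = -7905$)
$V = - \frac{14497}{2}$ ($V = 2 + \frac{-13245 - 15757}{4} = 2 + \frac{1}{4} \left(-29002\right) = 2 - \frac{14501}{2} = - \frac{14497}{2} \approx -7248.5$)
$\left(V + 60 \left(\sqrt{36 + 41} - 48\right)\right) + f = \left(- \frac{14497}{2} + 60 \left(\sqrt{36 + 41} - 48\right)\right) - 7905 = \left(- \frac{14497}{2} + 60 \left(\sqrt{77} - 48\right)\right) - 7905 = \left(- \frac{14497}{2} + 60 \left(-48 + \sqrt{77}\right)\right) - 7905 = \left(- \frac{14497}{2} - \left(2880 - 60 \sqrt{77}\right)\right) - 7905 = \left(- \frac{20257}{2} + 60 \sqrt{77}\right) - 7905 = - \frac{36067}{2} + 60 \sqrt{77}$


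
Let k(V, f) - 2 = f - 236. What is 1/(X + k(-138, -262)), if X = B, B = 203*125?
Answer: 1/24879 ≈ 4.0195e-5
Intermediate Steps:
k(V, f) = -234 + f (k(V, f) = 2 + (f - 236) = 2 + (-236 + f) = -234 + f)
B = 25375
X = 25375
1/(X + k(-138, -262)) = 1/(25375 + (-234 - 262)) = 1/(25375 - 496) = 1/24879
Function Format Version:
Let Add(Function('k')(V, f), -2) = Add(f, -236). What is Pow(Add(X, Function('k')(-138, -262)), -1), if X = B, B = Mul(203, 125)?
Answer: Rational(1, 24879) ≈ 4.0195e-5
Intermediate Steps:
Function('k')(V, f) = Add(-234, f) (Function('k')(V, f) = Add(2, Add(f, -236)) = Add(2, Add(-236, f)) = Add(-234, f))
B = 25375
X = 25375
Pow(Add(X, Function('k')(-138, -262)), -1) = Pow(Add(25375, Add(-234, -262)), -1) = Pow(Add(25375, -496), -1) = Pow(24879, -1) = Rational(1, 24879)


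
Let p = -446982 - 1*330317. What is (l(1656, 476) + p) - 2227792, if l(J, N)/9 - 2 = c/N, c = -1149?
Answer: -1430425089/476 ≈ -3.0051e+6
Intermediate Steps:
l(J, N) = 18 - 10341/N (l(J, N) = 18 + 9*(-1149/N) = 18 - 10341/N)
p = -777299 (p = -446982 - 330317 = -777299)
(l(1656, 476) + p) - 2227792 = ((18 - 10341/476) - 777299) - 2227792 = (-1773/476 - 777299) - 2227792 = -369996097/476 - 2227792 = -1430425089/476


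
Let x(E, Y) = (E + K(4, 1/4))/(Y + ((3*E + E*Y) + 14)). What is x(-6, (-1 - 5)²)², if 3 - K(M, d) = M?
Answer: 49/33856 ≈ 0.0014473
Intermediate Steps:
K(M, d) = 3 - M
x(E, Y) = (-1 + E)/(14 + Y + 3*E + E*Y) (x(E, Y) = (E + (3 - 1*4))/(Y + ((3*E + E*Y) + 14)) = (E + (3 - 4))/(Y + (14 + 3*E + E*Y)) = (E - 1)/(14 + Y + 3*E + E*Y) = (-1 + E)/(14 + Y + 3*E + E*Y))
x(-6, (-1 - 5)²)² = ((-1 - 6)/(14 + (-1 - 5)² + 3*(-6) - 6*(-1 - 5)²))² = (-7/(14 + (-6)² - 18 - 6*(-6)²))² = (-7/(14 + 36 - 18 - 6*36))² = (-7/(14 + 36 - 18 - 216))² = (-7/(-184))² = (-1/184*(-7))² = (7/184)² = 49/33856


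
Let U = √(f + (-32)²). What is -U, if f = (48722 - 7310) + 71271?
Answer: -√113707 ≈ -337.20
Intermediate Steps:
f = 112683 (f = 41412 + 71271 = 112683)
U = √113707 (U = √(112683 + (-32)²) = √(112683 + 1024) = √113707 ≈ 337.20)
-U = -√113707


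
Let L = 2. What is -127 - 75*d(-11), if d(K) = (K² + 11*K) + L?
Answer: -277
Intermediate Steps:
d(K) = 2 + K² + 11*K (d(K) = (K² + 11*K) + 2 = 2 + K² + 11*K)
-127 - 75*d(-11) = -127 - 75*(2 + (-11)² + 11*(-11)) = -127 - 75*(2 + 121 - 121) = -127 - 75*2 = -127 - 150 = -277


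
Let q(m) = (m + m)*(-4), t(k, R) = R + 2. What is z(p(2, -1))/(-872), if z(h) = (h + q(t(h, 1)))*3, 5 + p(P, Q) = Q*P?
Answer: 93/872 ≈ 0.10665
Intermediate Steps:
t(k, R) = 2 + R
q(m) = -8*m (q(m) = (2*m)*(-4) = -8*m)
p(P, Q) = -5 + P*Q (p(P, Q) = -5 + Q*P = -5 + P*Q)
z(h) = -72 + 3*h (z(h) = (h - 8*(2 + 1))*3 = (h - 8*3)*3 = (h - 24)*3 = (-24 + h)*3 = -72 + 3*h)
z(p(2, -1))/(-872) = (-72 + 3*(-5 + 2*(-1)))/(-872) = (-72 + 3*(-5 - 2))*(-1/872) = (-72 + 3*(-7))*(-1/872) = (-72 - 21)*(-1/872) = -93*(-1/872) = 93/872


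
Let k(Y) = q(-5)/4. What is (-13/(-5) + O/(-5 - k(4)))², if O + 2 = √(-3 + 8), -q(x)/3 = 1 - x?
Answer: 1589/25 - 132*√5/5 ≈ 4.5278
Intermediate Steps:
q(x) = -3 + 3*x (q(x) = -3*(1 - x) = -3 + 3*x)
k(Y) = -9/2 (k(Y) = (-3 + 3*(-5))/4 = (-3 - 15)*(¼) = -18*¼ = -9/2)
O = -2 + √5 (O = -2 + √(-3 + 8) = -2 + √5 ≈ 0.23607)
(-13/(-5) + O/(-5 - k(4)))² = (-13/(-5) + (-2 + √5)/(-5 - 1*(-9/2)))² = (-13*(-⅕) + (-2 + √5)/(-5 + 9/2))² = (13/5 + (-2 + √5)/(-½))² = (13/5 + (-2 + √5)*(-2))² = (13/5 + (4 - 2*√5))² = (33/5 - 2*√5)²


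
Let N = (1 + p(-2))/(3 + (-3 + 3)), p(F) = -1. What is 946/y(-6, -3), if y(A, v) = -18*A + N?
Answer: 473/54 ≈ 8.7593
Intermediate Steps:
N = 0 (N = (1 - 1)/(3 + (-3 + 3)) = 0/(3 + 0) = 0/3 = 0*(⅓) = 0)
y(A, v) = -18*A (y(A, v) = -18*A + 0 = -18*A)
946/y(-6, -3) = 946/((-18*(-6))) = 946/108 = 946*(1/108) = 473/54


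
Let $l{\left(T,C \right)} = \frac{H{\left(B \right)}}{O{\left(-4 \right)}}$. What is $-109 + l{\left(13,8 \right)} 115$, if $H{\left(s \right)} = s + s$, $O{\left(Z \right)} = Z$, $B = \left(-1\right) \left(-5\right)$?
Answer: $- \frac{793}{2} \approx -396.5$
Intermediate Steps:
$B = 5$
$H{\left(s \right)} = 2 s$
$l{\left(T,C \right)} = - \frac{5}{2}$ ($l{\left(T,C \right)} = \frac{2 \cdot 5}{-4} = 10 \left(- \frac{1}{4}\right) = - \frac{5}{2}$)
$-109 + l{\left(13,8 \right)} 115 = -109 - \frac{575}{2} = - \frac{793}{2}$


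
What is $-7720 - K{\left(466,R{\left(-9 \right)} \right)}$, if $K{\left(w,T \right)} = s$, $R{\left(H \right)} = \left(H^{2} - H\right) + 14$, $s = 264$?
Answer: $-7984$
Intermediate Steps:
$R{\left(H \right)} = 14 + H^{2} - H$
$K{\left(w,T \right)} = 264$
$-7720 - K{\left(466,R{\left(-9 \right)} \right)} = -7720 - 264 = -7984$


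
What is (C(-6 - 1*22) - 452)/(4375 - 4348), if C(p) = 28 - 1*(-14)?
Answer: -410/27 ≈ -15.185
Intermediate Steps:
C(p) = 42 (C(p) = 28 + 14 = 42)
(C(-6 - 1*22) - 452)/(4375 - 4348) = (42 - 452)/(4375 - 4348) = -410/27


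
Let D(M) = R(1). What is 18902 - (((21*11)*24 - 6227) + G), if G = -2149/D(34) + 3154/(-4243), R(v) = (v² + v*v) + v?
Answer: 258425134/12729 ≈ 20302.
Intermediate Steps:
R(v) = v + 2*v² (R(v) = (v² + v²) + v = 2*v² + v = v + 2*v²)
D(M) = 3 (D(M) = 1*(1 + 2*1) = 1*(1 + 2) = 1*3 = 3)
G = -9127669/12729 (G = -2149/3 + 3154/(-4243) = -2149*⅓ + 3154*(-1/4243) = -2149/3 - 3154/4243 = -9127669/12729 ≈ -717.08)
18902 - (((21*11)*24 - 6227) + G) = 18902 - (((21*11)*24 - 6227) - 9127669/12729) = 18902 - ((231*24 - 6227) - 9127669/12729) = 18902 - ((5544 - 6227) - 9127669/12729) = 18902 - (-683 - 9127669/12729) = 18902 - 1*(-17821576/12729) = 18902 + 17821576/12729 = 258425134/12729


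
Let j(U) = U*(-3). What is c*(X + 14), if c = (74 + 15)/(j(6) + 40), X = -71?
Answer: -5073/22 ≈ -230.59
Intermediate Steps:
j(U) = -3*U
c = 89/22 (c = (74 + 15)/(-3*6 + 40) = 89/(-18 + 40) = 89/22 ≈ 4.0455)
c*(X + 14) = 89*(-71 + 14)/22 = (89/22)*(-57) = -5073/22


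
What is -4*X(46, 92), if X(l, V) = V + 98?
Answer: -760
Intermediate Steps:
X(l, V) = 98 + V
-4*X(46, 92) = -4*(98 + 92) = -4*190 = -760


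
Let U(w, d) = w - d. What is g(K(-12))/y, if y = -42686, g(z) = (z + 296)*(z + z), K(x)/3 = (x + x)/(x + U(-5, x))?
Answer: -111744/533575 ≈ -0.20942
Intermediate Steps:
K(x) = -6*x/5 (K(x) = 3*((x + x)/(x + (-5 - x))) = 3*((2*x)/(-5)) = 3*((2*x)*(-⅕)) = 3*(-2*x/5) = -6*x/5)
g(z) = 2*z*(296 + z) (g(z) = (296 + z)*(2*z) = 2*z*(296 + z))
g(K(-12))/y = (2*(-6/5*(-12))*(296 - 6/5*(-12)))/(-42686) = (2*(72/5)*(296 + 72/5))*(-1/42686) = (2*(72/5)*(1552/5))*(-1/42686) = (223488/25)*(-1/42686) = -111744/533575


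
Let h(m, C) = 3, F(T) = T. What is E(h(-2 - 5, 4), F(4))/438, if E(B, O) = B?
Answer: 1/146 ≈ 0.0068493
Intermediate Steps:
E(h(-2 - 5, 4), F(4))/438 = 3/438 = 3*(1/438) = 1/146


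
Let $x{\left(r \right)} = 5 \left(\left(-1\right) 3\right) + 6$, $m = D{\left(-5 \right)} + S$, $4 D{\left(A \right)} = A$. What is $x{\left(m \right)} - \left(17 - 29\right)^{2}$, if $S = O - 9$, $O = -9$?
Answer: $-153$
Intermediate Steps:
$D{\left(A \right)} = \frac{A}{4}$
$S = -18$ ($S = -9 - 9 = -18$)
$m = - \frac{77}{4}$ ($m = \frac{1}{4} \left(-5\right) - 18 = - \frac{5}{4} - 18 = - \frac{77}{4} \approx -19.25$)
$x{\left(r \right)} = -9$ ($x{\left(r \right)} = 5 \left(-3\right) + 6 = -15 + 6 = -9$)
$x{\left(m \right)} - \left(17 - 29\right)^{2} = -9 - \left(17 - 29\right)^{2} = -9 - \left(-12\right)^{2} = -9 - 144 = -153$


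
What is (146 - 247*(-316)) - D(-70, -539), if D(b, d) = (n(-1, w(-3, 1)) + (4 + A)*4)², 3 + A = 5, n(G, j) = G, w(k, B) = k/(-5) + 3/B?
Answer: 77669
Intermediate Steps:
w(k, B) = 3/B - k/5 (w(k, B) = k*(-⅕) + 3/B = -k/5 + 3/B = 3/B - k/5)
A = 2 (A = -3 + 5 = 2)
D(b, d) = 529 (D(b, d) = (-1 + (4 + 2)*4)² = (-1 + 6*4)² = (-1 + 24)² = 23² = 529)
(146 - 247*(-316)) - D(-70, -539) = (146 - 247*(-316)) - 1*529 = (146 + 78052) - 529 = 78198 - 529 = 77669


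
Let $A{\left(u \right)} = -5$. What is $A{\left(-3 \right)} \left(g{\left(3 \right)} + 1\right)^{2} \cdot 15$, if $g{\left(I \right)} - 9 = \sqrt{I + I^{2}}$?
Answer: $-8400 - 3000 \sqrt{3} \approx -13596.0$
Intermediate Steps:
$g{\left(I \right)} = 9 + \sqrt{I + I^{2}}$
$A{\left(-3 \right)} \left(g{\left(3 \right)} + 1\right)^{2} \cdot 15 = - 5 \left(\left(9 + \sqrt{3 \left(1 + 3\right)}\right) + 1\right)^{2} \cdot 15 = - 5 \left(\left(9 + \sqrt{3 \cdot 4}\right) + 1\right)^{2} \cdot 15 = - 5 \left(\left(9 + \sqrt{12}\right) + 1\right)^{2} \cdot 15 = - 5 \left(\left(9 + 2 \sqrt{3}\right) + 1\right)^{2} \cdot 15 = - 5 \left(10 + 2 \sqrt{3}\right)^{2} \cdot 15 = - 75 \left(10 + 2 \sqrt{3}\right)^{2}$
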